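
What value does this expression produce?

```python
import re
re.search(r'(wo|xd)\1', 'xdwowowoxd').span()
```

(2, 6)

The backreference `\1` re-matches whatever the first group consumed, character for character.
`re.search` tries every starting position until one works.
The match spans [2:6] → 'wowo'.
Captured: group 1 = 'wo'.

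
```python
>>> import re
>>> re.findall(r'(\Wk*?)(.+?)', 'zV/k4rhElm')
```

[('/', 'k')]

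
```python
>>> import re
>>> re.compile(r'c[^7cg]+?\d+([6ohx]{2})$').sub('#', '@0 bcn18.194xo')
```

Pattern: a literal 'c', then one or more of any character except [7cg] (lazy), then one or more of a digit; then exactly 2 of one of [6ohx] (captured); then anchored at the end.
Every occurrence is swapped for '#'.

'@0 b#'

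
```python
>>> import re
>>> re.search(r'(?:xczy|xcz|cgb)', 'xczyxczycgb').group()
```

The regex engine tests alternatives in the order written; an earlier branch that matches wins even if a later one would match more.
The match spans [0:4] → 'xczy'.

'xczy'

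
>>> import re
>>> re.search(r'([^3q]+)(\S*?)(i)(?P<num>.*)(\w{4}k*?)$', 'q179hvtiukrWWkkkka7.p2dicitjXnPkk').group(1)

'179hvtiukrWWkkkka7.p2dic'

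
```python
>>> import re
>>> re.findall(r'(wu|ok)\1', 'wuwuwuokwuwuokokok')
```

['wu', 'wu', 'ok']

A backreference is literal: `\1` must see the identical characters the first group matched.
Because there's exactly one group, `findall` drops the full match and keeps group 1 from each hit.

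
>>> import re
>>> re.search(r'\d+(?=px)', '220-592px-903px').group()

'592'

The `(?=…)`/`(?<=…)` assertion just peeks at neighbouring text; it doesn't advance the match position.
The match spans [4:7] → '592'.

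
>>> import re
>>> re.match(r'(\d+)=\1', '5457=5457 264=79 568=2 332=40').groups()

('5457',)

After group 1 captures some text, `\1` only succeeds where that same text appears again.
With `match`, the pattern is implicitly anchored at the beginning.
The match spans [0:9] → '5457=5457'.
Captured: group 1 = '5457'.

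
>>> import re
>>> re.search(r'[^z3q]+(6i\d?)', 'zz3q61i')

None

The pattern matches one or more of any character except [z3q]; then the literal '6i', then optionally a digit (captured).
`re.search` tries every starting position until one works.
Here nothing in the string fits, so the call returns None.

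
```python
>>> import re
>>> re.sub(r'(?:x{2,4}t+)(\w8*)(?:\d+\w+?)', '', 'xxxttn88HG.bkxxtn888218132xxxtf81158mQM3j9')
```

'G.bkQM3j9'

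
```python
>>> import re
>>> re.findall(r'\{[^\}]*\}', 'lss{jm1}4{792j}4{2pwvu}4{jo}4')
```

['{jm1}', '{792j}', '{2pwvu}', '{jo}']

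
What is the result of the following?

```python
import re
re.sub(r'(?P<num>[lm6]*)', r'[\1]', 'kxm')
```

'[]k[]x[m][]'

Pattern: zero or more of one of [lm6] (captured as 'num').
Each match is replaced using the text its own group 1 captured.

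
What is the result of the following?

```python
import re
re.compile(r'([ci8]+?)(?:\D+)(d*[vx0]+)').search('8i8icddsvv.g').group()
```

Pattern: one or more of one of [ci8] (lazy) (captured); then one or more of a non-digit (non-capturing group); then zero or more of the literal 'd', then one or more of one of [vx0] (captured).
Unlike `match`, `search` isn't anchored — it looks for the pattern anywhere in the string.
The match spans [0:10] → '8i8icddsvv'.
Captured: group 1 = '8i8', group 2 = 'v'.

'8i8icddsvv'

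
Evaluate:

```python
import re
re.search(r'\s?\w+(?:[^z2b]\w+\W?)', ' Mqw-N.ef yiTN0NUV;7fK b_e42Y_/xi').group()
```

Pattern: optionally whitespace, then one or more of a word character; then any character except [z2b], then one or more of a word character, then optionally a non-word character (non-capturing group).
Unlike `match`, `search` isn't anchored — it looks for the pattern anywhere in the string.
The match spans [0:7] → ' Mqw-N.'.

' Mqw-N.'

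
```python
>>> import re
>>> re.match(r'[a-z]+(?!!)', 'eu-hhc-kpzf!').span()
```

(0, 2)

The negative lookahead/lookbehind blocks any match where the forbidden context is present.
With `match`, the pattern is implicitly anchored at the beginning.
The match spans [0:2] → 'eu'.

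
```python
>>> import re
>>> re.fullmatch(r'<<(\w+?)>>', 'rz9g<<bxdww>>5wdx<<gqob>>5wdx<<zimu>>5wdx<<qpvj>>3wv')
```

None

For `fullmatch`, every character of the input must be accounted for by the pattern.
Here there's no way to consume every character, so the call returns None.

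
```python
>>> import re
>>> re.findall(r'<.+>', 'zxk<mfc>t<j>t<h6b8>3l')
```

Walking the string: at [3:19] → '<mfc>t<j>t<h6b8>'.
No capturing groups, so `findall` returns the 1 full match string.

['<mfc>t<j>t<h6b8>']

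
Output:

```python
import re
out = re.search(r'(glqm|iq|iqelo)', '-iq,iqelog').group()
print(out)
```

`re.search` scans for the first position where the pattern succeeds.
The match spans [1:3] → 'iq'.
Captured: group 1 = 'iq'.

iq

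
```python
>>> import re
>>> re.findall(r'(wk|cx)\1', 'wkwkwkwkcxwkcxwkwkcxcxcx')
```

['wk', 'wk', 'wk', 'cx']

A backreference is literal: `\1` must see the identical characters the first group matched.
Because there's exactly one group, `findall` drops the full match and keeps group 1 from each hit.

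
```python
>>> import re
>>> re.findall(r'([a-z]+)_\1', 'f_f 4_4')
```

`\1` is not a pattern — it's the concrete string captured by group 1, re-applied verbatim.
Walking the string: at [0:3] match 'f_f', group 1 = 'f'.
With a single group, `findall` returns only what that group captured — 1 item.

['f']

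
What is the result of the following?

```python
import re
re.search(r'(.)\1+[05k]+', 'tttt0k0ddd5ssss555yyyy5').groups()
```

The match spans [0:7] → 'tttt0k0'.
Captured: group 1 = 't'.

('t',)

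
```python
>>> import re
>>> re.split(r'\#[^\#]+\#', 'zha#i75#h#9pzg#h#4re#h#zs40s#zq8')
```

['zha', 'h', 'h', 'h', 'zq8']

Matches to split on: at [3:8] → '#i75#'; at [9:15] → '#9pzg#'; at [16:21] → '#4re#'; at [22:29] → '#zs40s#'.
Each match becomes a cut point; 5 segments remain.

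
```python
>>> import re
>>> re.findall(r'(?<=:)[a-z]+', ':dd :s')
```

['dd', 's']

Lookahead/lookbehind check context without consuming it, so the matched span excludes the asserted characters.
Scanning left to right: at [1:3] → 'dd'; at [5:6] → 's'.
With no groups in the pattern, `findall` gives back each whole match — 2 here.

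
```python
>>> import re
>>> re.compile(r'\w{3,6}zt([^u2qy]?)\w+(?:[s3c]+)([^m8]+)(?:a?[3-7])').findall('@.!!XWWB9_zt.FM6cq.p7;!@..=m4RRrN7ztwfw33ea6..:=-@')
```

The pattern matches 3 to 6 of a word character, then the literal 'zt'; then optionally any character except [u2qy] (captured); then one or more of a word character; then one or more of one of [s3c] (non-capturing group); then one or more of any character except [m8] (captured); then optionally a literal 'a', then a character in [3-7] (non-capturing group).
Scanning left to right: at [4:21] match 'XWWB9_zt.FM6cq.p7', groups = ('.', 'q.p'); at [28:44] match '4RRrN7ztwfw33ea6', groups = ('w', 'ea').
`findall` packs the 2 group values into a tuple for every match.

[('.', 'q.p'), ('w', 'ea')]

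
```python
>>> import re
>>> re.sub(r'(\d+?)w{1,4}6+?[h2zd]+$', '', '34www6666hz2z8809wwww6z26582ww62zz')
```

The pattern matches one or more of a digit (lazy) (captured); then 1 to 4 of the literal 'w', then one or more of a literal '6' (lazy); then one or more of one of [h2zd]; then anchored at the end.
Matches: at [23:34] → '26582ww62zz'.
Each match is replaced by ''.

'34www6666hz2z8809wwww6z'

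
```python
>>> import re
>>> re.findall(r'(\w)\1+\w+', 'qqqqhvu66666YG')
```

The backreference `\1` re-matches whatever the first group consumed, character for character.
Scanning left to right: at [0:14] match 'qqqqhvu66666YG', group 1 = 'q'.
One capturing group, so `findall` returns just the captured substring from the one match — 1 in all.

['q']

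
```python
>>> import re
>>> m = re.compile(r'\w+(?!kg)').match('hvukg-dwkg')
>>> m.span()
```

(0, 5)

Because the assertion is negative and zero-width, positions next to the forbidden text are skipped.
`re.match` won't scan ahead — the pattern has to work from the very first character.
The match spans [0:5] → 'hvukg'.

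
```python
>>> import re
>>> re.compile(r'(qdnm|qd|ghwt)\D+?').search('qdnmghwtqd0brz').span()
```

(0, 5)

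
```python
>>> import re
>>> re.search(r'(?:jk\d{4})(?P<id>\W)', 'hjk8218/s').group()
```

'jk8218/'

The match spans [1:8] → 'jk8218/'.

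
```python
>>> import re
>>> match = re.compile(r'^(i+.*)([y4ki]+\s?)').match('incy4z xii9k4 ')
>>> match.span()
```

This matches anchored at the start of the string; then one or more of the literal 'i', then zero or more of any character (captured); then one or more of one of [y4ki], then optionally whitespace (captured).
With `match`, the pattern is implicitly anchored at the beginning.
The match spans [0:14] → 'incy4z xii9k4 '.
Captured: group 1 = 'incy4z xii9k', group 2 = '4 '.

(0, 14)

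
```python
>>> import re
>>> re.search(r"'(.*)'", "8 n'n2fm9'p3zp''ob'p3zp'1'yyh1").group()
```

"'n2fm9'p3zp''ob'p3zp'1'"

`re.search` tries every starting position until one works.
The match spans [3:26] → "'n2fm9'p3zp''ob'p3zp'1'".
Captured: group 1 = "n2fm9'p3zp''ob'p3zp'1".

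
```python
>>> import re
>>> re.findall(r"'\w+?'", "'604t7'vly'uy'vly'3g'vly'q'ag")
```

`findall` yields the raw match text (4 of them) because the pattern has no groups.

["'604t7'", "'uy'", "'3g'", "'q'"]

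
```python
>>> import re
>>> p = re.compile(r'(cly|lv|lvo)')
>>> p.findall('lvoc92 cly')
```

['lv', 'cly']

Branches in `(...|...)` are attempted left-to-right; the first branch that allows the whole pattern to succeed is taken.
`findall` collects group 1 from each match (2 total).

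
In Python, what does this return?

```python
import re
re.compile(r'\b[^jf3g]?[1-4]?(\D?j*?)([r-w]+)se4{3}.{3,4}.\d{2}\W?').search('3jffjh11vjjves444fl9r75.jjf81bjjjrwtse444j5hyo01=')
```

None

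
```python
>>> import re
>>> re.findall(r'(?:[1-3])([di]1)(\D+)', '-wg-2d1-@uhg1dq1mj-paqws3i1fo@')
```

[('d1', '-@uhg'), ('i1', 'fo@')]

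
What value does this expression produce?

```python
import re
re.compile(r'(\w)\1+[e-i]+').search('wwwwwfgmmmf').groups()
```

The match spans [0:7] → 'wwwwwfg'.
Captured: group 1 = 'w'.

('w',)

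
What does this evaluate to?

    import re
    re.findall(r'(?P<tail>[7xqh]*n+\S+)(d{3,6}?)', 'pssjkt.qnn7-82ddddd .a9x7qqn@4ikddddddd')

[('qnn7-82dd', 'ddd'), ('x7qqn@4ikdddd', 'ddd')]

This matches zero or more of one of [7xqh], then one or more of a literal 'n', then one or more of a non-whitespace character (captured as 'tail'); then 3 to 6 of a literal 'd' (lazy) (captured).
Walking the string: at [7:19] match 'qnn7-82ddddd', groups = ('qnn7-82dd', 'ddd'); at [23:39] match 'x7qqn@4ikddddddd', groups = ('x7qqn@4ikdddd', 'ddd').
Multiple groups make `findall` return tuples — one 2-tuple for each match.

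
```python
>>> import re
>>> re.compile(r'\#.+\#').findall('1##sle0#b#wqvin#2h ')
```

['##sle0#b#wqvin#']

With no groups in the pattern, `findall` gives back each whole match — 1 here.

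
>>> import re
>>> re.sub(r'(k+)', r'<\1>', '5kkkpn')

This matches one or more of a literal 'k' (captured).
Matches: at [1:4] → 'kkk'.
Each match is replaced using the text its own group 1 captured.

'5<kkk>pn'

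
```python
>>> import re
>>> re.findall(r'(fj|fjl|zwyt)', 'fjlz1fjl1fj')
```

['fj', 'fj', 'fj']

`|` is ordered: at each position the engine commits to the first alternative that works.
One capturing group, so `findall` returns just the captured substring from each match — 3 in all.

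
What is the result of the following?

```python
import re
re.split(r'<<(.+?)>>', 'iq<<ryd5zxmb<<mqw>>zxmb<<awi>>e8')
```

Lazy quantifiers expand one character at a time until the remainder of the pattern can match.
With a capturing group present, the delimiter's captured portion is kept in the result list.

['iq', 'ryd5zxmb<<mqw', 'zxmb', 'awi', 'e8']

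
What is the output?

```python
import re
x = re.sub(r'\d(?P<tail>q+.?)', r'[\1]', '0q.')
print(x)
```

Pattern: a digit; then one or more of a literal 'q', then optionally any character (captured as 'tail').
Matches: at [0:3] → '0q.'.
The replacement refers to a captured group, so each match is rewritten using its own captured text.

[q.]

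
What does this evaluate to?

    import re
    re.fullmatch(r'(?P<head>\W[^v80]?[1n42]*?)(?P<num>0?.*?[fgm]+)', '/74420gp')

`fullmatch` succeeds only if the pattern covers the string from start to end.
Here the pattern can't cover the whole string, so the call returns None.

None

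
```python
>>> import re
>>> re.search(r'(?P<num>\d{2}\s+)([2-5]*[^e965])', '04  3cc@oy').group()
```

'04  3c'

The match spans [0:6] → '04  3c'.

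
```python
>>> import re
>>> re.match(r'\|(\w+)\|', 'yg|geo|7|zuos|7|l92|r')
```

`match` is anchored at position 0; if the pattern doesn't fit there, it returns None.
Here the string doesn't start with a match, so the call returns None.

None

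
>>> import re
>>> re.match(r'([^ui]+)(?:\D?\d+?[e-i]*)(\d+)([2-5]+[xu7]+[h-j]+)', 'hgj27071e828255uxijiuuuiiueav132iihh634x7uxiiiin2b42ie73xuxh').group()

`re.match` won't scan ahead — the pattern has to work from the very first character.
The match spans [0:20] → 'hgj27071e828255uxiji'.

'hgj27071e828255uxiji'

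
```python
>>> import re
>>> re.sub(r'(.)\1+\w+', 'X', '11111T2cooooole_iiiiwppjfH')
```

`\1` has to match the exact text group 1 already captured.
Matches: at [0:26] → '11111T2cooooole_iiiiwppjfH'.
Every occurrence is swapped for 'X'.

'X'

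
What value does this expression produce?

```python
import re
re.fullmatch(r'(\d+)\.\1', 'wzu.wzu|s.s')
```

None

A backreference is literal: `\1` must see the identical characters the first group matched.
`re.fullmatch` is like wrapping the pattern in `^…$` (in single-line mode).
Here the pattern can't cover the whole string, so the call returns None.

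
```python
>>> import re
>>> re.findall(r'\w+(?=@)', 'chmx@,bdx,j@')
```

The lookaround is zero-width — it requires the adjacent text to match without consuming it, so the asserted text isn't part of the match.
Since nothing is captured, `findall` lists the 2 matched substrings directly.

['chmx', 'j']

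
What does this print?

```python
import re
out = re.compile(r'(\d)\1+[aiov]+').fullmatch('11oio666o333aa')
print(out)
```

None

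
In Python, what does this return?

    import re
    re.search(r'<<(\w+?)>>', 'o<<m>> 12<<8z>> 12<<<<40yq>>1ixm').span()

(1, 6)

The match spans [1:6] → '<<m>>'.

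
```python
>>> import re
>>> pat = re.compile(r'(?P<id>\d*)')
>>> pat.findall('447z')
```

['447', '', '']

With a single group, `findall` returns only what that group captured — 3 items.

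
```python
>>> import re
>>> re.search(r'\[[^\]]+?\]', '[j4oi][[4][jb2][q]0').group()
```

'[j4oi]'

`re.search` tries every starting position until one works.
The match spans [0:6] → '[j4oi]'.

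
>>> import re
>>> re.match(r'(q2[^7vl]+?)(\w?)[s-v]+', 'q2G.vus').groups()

The pattern matches the literal 'q2', then one or more of any character except [7vl] (lazy) (captured); then optionally a word character (captured); then one or more of a character in [s-v].
With `match`, the pattern is implicitly anchored at the beginning.
The match spans [0:7] → 'q2G.vus'.
Captured: group 1 = 'q2G.', group 2 = 'v'.

('q2G.', 'v')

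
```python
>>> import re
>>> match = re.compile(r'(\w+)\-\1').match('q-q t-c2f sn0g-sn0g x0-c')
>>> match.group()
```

'q-q'

`match` is anchored at position 0; if the pattern doesn't fit there, it returns None.
The match spans [0:3] → 'q-q'.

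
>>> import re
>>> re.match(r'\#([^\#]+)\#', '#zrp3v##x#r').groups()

('zrp3v',)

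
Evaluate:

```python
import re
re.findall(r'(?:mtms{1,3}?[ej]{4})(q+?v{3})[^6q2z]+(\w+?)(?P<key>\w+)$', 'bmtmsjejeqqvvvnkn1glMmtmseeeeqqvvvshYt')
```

Pattern: the literal 'mtm', then 1 to 3 of the literal 's' (lazy), then exactly 4 of one of [ej] (non-capturing group); then one or more of the literal 'q' (lazy), then exactly 3 of a literal 'v' (captured); then one or more of any character except [6q2z]; then one or more of a word character (lazy) (captured); then one or more of a word character (captured as 'key'); then anchored at the end.
A `+?`/`*?`/`{m,n}?` starts at its minimum and grows only as far as needed for what follows to match.
Walking the string: at [1:38] match 'mtmsjejeqqvvvnkn1glMmtmseeeeqqvvvshYt', groups = ('qqvvv', 'q', 'qvvvshYt').
3 groups means the one result is a tuple of 3 captured strings — 1 here.

[('qqvvv', 'q', 'qvvvshYt')]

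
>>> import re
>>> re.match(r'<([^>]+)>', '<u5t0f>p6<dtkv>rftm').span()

`re.match` won't scan ahead — the pattern has to work from the very first character.
The match spans [0:7] → '<u5t0f>'.
Captured: group 1 = 'u5t0f'.

(0, 7)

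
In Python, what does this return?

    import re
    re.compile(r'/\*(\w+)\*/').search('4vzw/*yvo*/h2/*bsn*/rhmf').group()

'/*yvo*/'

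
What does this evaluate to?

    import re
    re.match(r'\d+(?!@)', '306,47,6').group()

'306'

`re.match` only tries the pattern at the start of the string.
The match spans [0:3] → '306'.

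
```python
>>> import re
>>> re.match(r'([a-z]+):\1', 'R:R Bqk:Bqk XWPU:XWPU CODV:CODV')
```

After group 1 captures some text, `\1` only succeeds where that same text appears again.
`re.match` won't scan ahead — the pattern has to work from the very first character.
Here the pattern fails at index 0, so the call returns None.

None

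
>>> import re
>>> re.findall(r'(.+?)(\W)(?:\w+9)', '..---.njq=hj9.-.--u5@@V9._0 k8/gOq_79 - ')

This matches one or more of any character (lazy) (captured); then a non-word character (captured); then one or more of a word character, then a literal '9' (non-capturing group).
Because the quantifier is non-greedy, it stops expanding at the earliest point where the rest of the pattern can succeed.
Matches: at [0:13] match '..---.njq=hj9', groups = ('..---.njq', '='); at [13:24] match '.-.--u5@@V9', groups = ('.-.--u5@', '@'); at [24:37] match '._0 k8/gOq_79', groups = ('._0 k8', '/').
With 2 capturing groups, `findall` returns a 2-tuple per match.

[('..---.njq', '='), ('.-.--u5@', '@'), ('._0 k8', '/')]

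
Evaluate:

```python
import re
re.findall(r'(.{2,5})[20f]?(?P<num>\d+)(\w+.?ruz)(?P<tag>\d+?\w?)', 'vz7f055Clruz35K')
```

Pattern: 2 to 5 of any character (captured); then optionally one of [20f]; then one or more of a digit (captured as 'num'); then one or more of a word character, then optionally any character, then the literal 'ruz' (captured); then one or more of a digit (lazy), then optionally a word character (captured as 'tag').
Because the quantifier is non-greedy, it stops expanding at the earliest point where the rest of the pattern can succeed.
Scanning left to right: at [0:14] match 'vz7f055Clruz35', groups = ('vz7f0', '55', 'Clruz', '35').
`findall` packs the 4 group values into a tuple for every match.

[('vz7f0', '55', 'Clruz', '35')]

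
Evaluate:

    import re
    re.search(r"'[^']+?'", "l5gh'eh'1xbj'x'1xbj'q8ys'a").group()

The match spans [4:8] → "'eh'".

"'eh'"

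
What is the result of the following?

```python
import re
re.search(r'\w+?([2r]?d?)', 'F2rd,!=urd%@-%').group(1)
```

Pattern: one or more of a word character (lazy); then optionally one of [2r], then optionally a literal 'd' (captured).
`re.search` tries every starting position until one works.
The match spans [0:2] → 'F2'.
Captured: group 1 = '2'.

'2'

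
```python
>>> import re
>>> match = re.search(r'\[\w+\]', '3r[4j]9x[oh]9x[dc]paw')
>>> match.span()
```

`re.search` scans for the first position where the pattern succeeds.
The match spans [2:6] → '[4j]'.

(2, 6)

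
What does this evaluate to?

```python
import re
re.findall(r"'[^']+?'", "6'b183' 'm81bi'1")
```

Scanning left to right: at [1:7] → "'b183'"; at [8:15] → "'m81bi'".
Since nothing is captured, `findall` lists the 2 matched substrings directly.

["'b183'", "'m81bi'"]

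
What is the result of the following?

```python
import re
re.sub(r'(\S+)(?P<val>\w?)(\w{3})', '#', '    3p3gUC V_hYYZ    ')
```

'    # #    '

`sub` substitutes '#' at each match site.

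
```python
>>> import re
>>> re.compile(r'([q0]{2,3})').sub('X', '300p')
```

The pattern matches 2 to 3 of one of [q0] (captured).
Each match is replaced by 'X'.

'3Xp'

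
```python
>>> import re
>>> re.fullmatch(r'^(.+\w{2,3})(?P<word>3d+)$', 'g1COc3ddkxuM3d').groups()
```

('g1COc3ddkxuM', '3d')

The match spans [0:14] → 'g1COc3ddkxuM3d'.
Captured: group 1 = 'g1COc3ddkxuM', group 2 = '3d'.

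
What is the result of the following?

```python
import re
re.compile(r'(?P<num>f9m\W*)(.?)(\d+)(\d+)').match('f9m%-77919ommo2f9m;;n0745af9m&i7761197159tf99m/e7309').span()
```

`re.match` only tries the pattern at the start of the string.
The match spans [0:10] → 'f9m%-77919'.

(0, 10)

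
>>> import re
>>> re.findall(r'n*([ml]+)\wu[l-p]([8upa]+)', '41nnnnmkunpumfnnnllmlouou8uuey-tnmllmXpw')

Multiple groups make `findall` return tuples — one 2-tuple for each match.

[('m', 'pu'), ('llml', 'u8uu')]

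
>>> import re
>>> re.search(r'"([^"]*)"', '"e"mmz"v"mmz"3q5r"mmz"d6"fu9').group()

`search` walks the string left to right and returns the first match it finds.
The match spans [0:3] → '"e"'.
Captured: group 1 = 'e'.

'"e"'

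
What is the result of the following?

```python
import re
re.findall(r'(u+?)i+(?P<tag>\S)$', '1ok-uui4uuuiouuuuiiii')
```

The pattern matches one or more of a literal 'u' (lazy) (captured); then one or more of a literal 'i'; then a non-whitespace character (captured as 'tag'); then anchored at the end.
Multiple groups make `findall` return tuples — one 2-tuple for the one match.

[('uuuu', 'i')]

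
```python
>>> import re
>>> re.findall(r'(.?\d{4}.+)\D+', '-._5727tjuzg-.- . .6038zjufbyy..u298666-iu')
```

This matches optionally any character, then exactly 4 of a digit, then one or more of any character (captured); then one or more of a non-digit.
Walking the string: at [2:42] match '_5727tjuzg-.- . .6038zjufbyy..u298666-iu', group 1 = '_5727tjuzg-.- . .6038zjufbyy..u298666-i'.
One capturing group, so `findall` returns just the captured substring from the one match — 1 in all.

['_5727tjuzg-.- . .6038zjufbyy..u298666-i']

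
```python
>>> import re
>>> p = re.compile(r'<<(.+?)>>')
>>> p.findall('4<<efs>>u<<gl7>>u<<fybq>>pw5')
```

['efs', 'gl7', 'fybq']

The `?` after the quantifier makes it lazy — it takes as little as possible before letting the rest of the pattern try.
Scanning left to right: at [1:8] match '<<efs>>', group 1 = 'efs'; at [9:16] match '<<gl7>>', group 1 = 'gl7'; at [17:25] match '<<fybq>>', group 1 = 'fybq'.
One capturing group, so `findall` returns just the captured substring from each match — 3 in all.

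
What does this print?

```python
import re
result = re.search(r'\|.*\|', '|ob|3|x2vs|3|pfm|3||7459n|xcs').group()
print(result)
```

|ob|3|x2vs|3|pfm|3||7459n|

`re.search` scans for the first position where the pattern succeeds.
The match spans [0:26] → '|ob|3|x2vs|3|pfm|3||7459n|'.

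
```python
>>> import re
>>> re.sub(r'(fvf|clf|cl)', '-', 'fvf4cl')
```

'-4-'

Every occurrence is swapped for '-'.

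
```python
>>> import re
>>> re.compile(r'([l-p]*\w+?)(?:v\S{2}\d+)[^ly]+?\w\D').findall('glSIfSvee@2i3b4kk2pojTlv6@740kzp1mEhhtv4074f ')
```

['2i3b4kk2pojTl', '1mEhht']

With a single group, `findall` returns only what that group captured — 2 items.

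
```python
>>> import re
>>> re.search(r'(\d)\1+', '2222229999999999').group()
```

'222222'

`\1` has to match the exact text group 1 already captured.
`search` walks the string left to right and returns the first match it finds.
The match spans [0:6] → '222222'.
Captured: group 1 = '2'.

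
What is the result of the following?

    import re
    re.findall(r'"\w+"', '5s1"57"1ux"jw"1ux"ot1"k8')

['"57"', '"jw"', '"ot1"']

Scanning left to right: at [3:7] → '"57"'; at [10:14] → '"jw"'; at [17:22] → '"ot1"'.
`findall` yields the raw match text (3 of them) because the pattern has no groups.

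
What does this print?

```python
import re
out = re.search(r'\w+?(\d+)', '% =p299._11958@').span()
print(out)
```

(3, 7)

The match spans [3:7] → 'p299'.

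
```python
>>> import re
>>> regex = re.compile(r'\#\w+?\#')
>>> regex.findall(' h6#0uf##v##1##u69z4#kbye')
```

['#0uf#', '#v#', '#1#', '#u69z4#']

Since nothing is captured, `findall` lists the 4 matched substrings directly.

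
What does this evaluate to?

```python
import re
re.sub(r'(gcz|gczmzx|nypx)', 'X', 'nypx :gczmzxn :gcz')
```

'X :Xmzxn :X'

The regex engine tests alternatives in the order written; an earlier branch that matches wins even if a later one would match more.
Every occurrence is swapped for 'X'.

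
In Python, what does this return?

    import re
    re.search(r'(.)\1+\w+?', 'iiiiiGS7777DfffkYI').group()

'iiiiiG'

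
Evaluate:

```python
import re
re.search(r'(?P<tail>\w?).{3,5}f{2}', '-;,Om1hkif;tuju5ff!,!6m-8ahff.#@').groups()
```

The match spans [11:18] → 'tuju5ff'.
Captured: group 1 = 't'.

('t',)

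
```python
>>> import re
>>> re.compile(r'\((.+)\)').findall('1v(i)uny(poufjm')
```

['i']

Walking the string: at [2:5] match '(i)', group 1 = 'i'.
Because there's exactly one group, `findall` drops the full match and keeps group 1 from the one hit.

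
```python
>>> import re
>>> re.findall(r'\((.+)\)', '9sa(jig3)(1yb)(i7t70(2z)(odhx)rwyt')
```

['jig3)(1yb)(i7t70(2z)(odhx']

`findall` collects group 1 from the one match (1 total).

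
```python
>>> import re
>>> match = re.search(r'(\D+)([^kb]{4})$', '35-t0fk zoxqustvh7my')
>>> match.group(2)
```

'h7my'

The match spans [5:20] → 'fk zoxqustvh7my'.
Captured: group 1 = 'fk zoxqustv', group 2 = 'h7my'.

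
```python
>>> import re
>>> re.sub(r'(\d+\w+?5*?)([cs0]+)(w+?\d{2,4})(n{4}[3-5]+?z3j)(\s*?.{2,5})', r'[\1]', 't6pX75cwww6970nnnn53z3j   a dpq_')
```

't[6pX75]dpq_'

The pattern matches one or more of a digit, then one or more of a word character (lazy), then zero or more of a literal '5' (lazy) (captured); then one or more of one of [cs0] (captured); then one or more of a literal 'w' (lazy), then 2 to 4 of a digit (captured); then exactly 4 of a literal 'n', then one or more of a character in [3-5] (lazy), then the literal 'z3j' (captured); then zero or more of whitespace (lazy), then 2 to 5 of any character (captured).
With the lazy modifier that quantifier settles for the fewest repetitions that let the rest of the pattern succeed (the atoms after it are unaffected and can still be greedy).
Matches: at [1:28] → '6pX75cwww6970nnnn53z3j   a '.
The replacement refers to a captured group, so each match is rewritten using its own captured text.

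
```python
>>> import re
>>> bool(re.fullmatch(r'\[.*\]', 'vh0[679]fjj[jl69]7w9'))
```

False

For `fullmatch`, every character of the input must be accounted for by the pattern.
Here the pattern can't cover the whole string, so the call returns None, and `bool(None)` is False.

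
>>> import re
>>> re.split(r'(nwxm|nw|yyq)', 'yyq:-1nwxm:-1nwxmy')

['', 'yyq', ':-1', 'nwxm', ':-1', 'nwxm', 'y']

`|` is ordered: at each position the engine commits to the first alternative that works.
Matches to split on: at [0:3] → 'yyq'; at [6:10] → 'nwxm'; at [13:17] → 'nwxm'.
`re.split` interleaves the captured-group text with the surrounding fragments.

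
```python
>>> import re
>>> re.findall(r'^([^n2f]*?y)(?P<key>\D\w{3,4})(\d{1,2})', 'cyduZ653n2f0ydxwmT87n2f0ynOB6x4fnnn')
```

[('cy', 'duZ65', '3')]

Pattern: anchored at the start of the string; then zero or more of any character except [n2f] (lazy), then the literal 'y' (captured); then a non-digit, then 3 to 4 of a word character (captured as 'key'); then 1 to 2 of a digit (captured).
Scanning left to right: at [0:8] match 'cyduZ653', groups = ('cy', 'duZ65', '3').
`findall` packs the 3 group values into a tuple for every match.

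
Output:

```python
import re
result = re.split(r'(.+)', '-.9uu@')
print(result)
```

This matches one or more of any character (captured).
Matches to split on: at [0:6] → '-.9uu@'.
The group in the pattern means `split` returns the separators' captures alongside the pieces.

['', '-.9uu@', '']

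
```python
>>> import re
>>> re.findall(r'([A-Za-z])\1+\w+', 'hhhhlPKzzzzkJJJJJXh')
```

['h']

A backreference is literal: `\1` must see the identical characters the first group matched.
`findall` collects group 1 from the one match (1 total).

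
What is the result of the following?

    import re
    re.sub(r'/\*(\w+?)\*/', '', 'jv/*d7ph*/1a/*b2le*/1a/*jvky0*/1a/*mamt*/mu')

Matches: at [2:10] → '/*d7ph*/'; at [12:20] → '/*b2le*/'; at [22:31] → '/*jvky0*/'; at [33:41] → '/*mamt*/'.
Each match is replaced by ''.

'jv1a1a1amu'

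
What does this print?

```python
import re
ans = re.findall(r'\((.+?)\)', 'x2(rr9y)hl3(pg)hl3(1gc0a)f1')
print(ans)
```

With the lazy modifier that quantifier settles for the fewest repetitions that let the rest of the pattern succeed (the atoms after it are unaffected and can still be greedy).
Scanning left to right: at [2:8] match '(rr9y)', group 1 = 'rr9y'; at [11:15] match '(pg)', group 1 = 'pg'; at [18:25] match '(1gc0a)', group 1 = '1gc0a'.
`findall` collects group 1 from each match (3 total).

['rr9y', 'pg', '1gc0a']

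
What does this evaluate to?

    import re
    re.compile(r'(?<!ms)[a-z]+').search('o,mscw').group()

'o'

The negative lookahead/lookbehind blocks any match where the forbidden context is present.
The match spans [0:1] → 'o'.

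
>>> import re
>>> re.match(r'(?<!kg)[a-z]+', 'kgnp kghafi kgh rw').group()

The negative lookahead/lookbehind blocks any match where the forbidden context is present.
With `match`, the pattern is implicitly anchored at the beginning.
The match spans [0:4] → 'kgnp'.

'kgnp'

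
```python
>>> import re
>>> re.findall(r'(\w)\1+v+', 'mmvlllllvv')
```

['m', 'l']

After group 1 captures some text, `\1` only succeeds where that same text appears again.
Scanning left to right: at [0:3] match 'mmv', group 1 = 'm'; at [3:10] match 'lllllvv', group 1 = 'l'.
One capturing group, so `findall` returns just the captured substring from each match — 2 in all.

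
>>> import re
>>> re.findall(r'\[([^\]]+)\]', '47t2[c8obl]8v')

Walking the string: at [4:11] match '[c8obl]', group 1 = 'c8obl'.
`findall` collects group 1 from the one match (1 total).

['c8obl']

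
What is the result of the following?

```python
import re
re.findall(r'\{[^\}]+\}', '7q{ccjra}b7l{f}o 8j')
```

With no groups in the pattern, `findall` gives back each whole match — 2 here.

['{ccjra}', '{f}']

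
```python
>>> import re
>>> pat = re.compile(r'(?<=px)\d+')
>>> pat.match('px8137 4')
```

None

The lookaround is zero-width — it requires the adjacent text to match without consuming it, so the asserted text isn't part of the match.
`re.match` won't scan ahead — the pattern has to work from the very first character.
Here the string doesn't start with a match, so the call returns None.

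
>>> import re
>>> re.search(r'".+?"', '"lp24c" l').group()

'"lp24c"'

The match spans [0:7] → '"lp24c"'.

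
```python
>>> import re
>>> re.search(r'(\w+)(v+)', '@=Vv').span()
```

The pattern matches one or more of a word character (captured); then one or more of a literal 'v' (captured).
The match spans [2:4] → 'Vv'.

(2, 4)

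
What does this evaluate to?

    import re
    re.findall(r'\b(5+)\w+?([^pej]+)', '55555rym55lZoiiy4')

Lazy quantifiers expand one character at a time until the remainder of the pattern can match.
Multiple groups make `findall` return tuples — one 2-tuple for the one match.

[('55555', 'ym55lZoiiy4')]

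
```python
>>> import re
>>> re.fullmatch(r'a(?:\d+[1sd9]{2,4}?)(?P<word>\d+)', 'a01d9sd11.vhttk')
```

`re.fullmatch` is like wrapping the pattern in `^…$` (in single-line mode).
Here there's no way to consume every character, so the call returns None.

None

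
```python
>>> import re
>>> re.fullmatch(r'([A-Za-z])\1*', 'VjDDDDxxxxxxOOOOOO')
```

None

For `fullmatch`, every character of the input must be accounted for by the pattern.
Here the pattern can't cover the whole string, so the call returns None.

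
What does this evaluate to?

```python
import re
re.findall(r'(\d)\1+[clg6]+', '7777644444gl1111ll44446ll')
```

['7', '4', '1', '4']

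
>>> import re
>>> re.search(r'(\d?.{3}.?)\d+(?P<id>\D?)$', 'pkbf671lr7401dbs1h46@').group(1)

'bs1h'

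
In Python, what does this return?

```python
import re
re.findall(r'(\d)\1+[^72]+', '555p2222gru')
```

A backreference is literal: `\1` must see the identical characters the first group matched.
One capturing group, so `findall` returns just the captured substring from each match — 2 in all.

['5', '2']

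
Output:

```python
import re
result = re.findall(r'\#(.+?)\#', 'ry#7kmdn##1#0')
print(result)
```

A non-greedy quantifier consumes as few characters as it can — just enough that the remainder of the pattern still matches from where it stops; whatever follows it matches normally.
`findall` collects group 1 from each match (2 total).

['7kmdn', '1']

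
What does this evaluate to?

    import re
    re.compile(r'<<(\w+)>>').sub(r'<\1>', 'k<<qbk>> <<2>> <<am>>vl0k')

Matches: at [1:8] → '<<qbk>>'; at [9:14] → '<<2>>'; at [15:21] → '<<am>>'.
`\1` in the replacement pulls in group 1's text for each match.

'k<qbk> <2> <am>vl0k'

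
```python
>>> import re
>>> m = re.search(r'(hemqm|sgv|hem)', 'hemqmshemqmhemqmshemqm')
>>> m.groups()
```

('hemqm',)

The match spans [0:5] → 'hemqm'.
Captured: group 1 = 'hemqm'.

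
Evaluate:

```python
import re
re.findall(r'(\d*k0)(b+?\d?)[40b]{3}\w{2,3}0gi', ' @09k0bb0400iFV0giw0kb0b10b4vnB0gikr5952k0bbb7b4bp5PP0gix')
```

Pattern: zero or more of a digit, then the literal 'k0' (captured); then one or more of a literal 'b' (lazy), then optionally a digit (captured); then exactly 3 of one of [40b], then 2 to 3 of a word character, then the literal '0gi'.
`findall` packs the 2 group values into a tuple for every match.

[('09k0', 'bb0')]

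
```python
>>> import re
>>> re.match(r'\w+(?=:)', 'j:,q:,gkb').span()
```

The lookaround is zero-width — it requires the adjacent text to match without consuming it, so the asserted text isn't part of the match.
`re.match` only tries the pattern at the start of the string.
The match spans [0:1] → 'j'.

(0, 1)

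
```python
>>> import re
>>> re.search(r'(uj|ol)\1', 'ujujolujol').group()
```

A backreference is literal: `\1` must see the identical characters the first group matched.
The match spans [0:4] → 'ujuj'.

'ujuj'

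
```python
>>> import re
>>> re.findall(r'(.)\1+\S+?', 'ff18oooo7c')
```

['f', 'o']

`\1` is not a pattern — it's the concrete string captured by group 1, re-applied verbatim.
`findall` collects group 1 from each match (2 total).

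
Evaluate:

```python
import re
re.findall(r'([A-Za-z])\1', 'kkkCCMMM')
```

`\1` is not a pattern — it's the concrete string captured by group 1, re-applied verbatim.
Walking the string: at [0:2] match 'kk', group 1 = 'k'; at [3:5] match 'CC', group 1 = 'C'; at [5:7] match 'MM', group 1 = 'M'.
With a single group, `findall` returns only what that group captured — 3 items.

['k', 'C', 'M']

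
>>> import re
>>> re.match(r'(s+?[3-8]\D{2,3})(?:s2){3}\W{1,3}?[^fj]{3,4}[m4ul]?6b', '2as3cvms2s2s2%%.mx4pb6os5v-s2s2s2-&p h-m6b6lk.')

This matches one or more of the literal 's' (lazy), then a character in [3-8], then 2 to 3 of a non-digit (captured); then the literal 's2' repeated 3 times, then 1 to 3 of a non-word character (lazy), then 3 to 4 of any character except [fj]; then optionally one of [m4ul], then the literal '6b'.
`re.match` only tries the pattern at the start of the string.
Here the pattern fails at index 0, so the call returns None.

None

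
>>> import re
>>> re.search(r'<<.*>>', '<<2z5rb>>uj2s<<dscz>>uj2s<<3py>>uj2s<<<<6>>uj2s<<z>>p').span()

(0, 52)

`search` walks the string left to right and returns the first match it finds.
The match spans [0:52] → '<<2z5rb>>uj2s<<dscz>>uj2s<<3py>>uj2s<<<<6>>uj2s<<z>>'.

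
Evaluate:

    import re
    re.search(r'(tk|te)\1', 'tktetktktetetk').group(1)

'tk'

The match spans [4:8] → 'tktk'.
Captured: group 1 = 'tk'.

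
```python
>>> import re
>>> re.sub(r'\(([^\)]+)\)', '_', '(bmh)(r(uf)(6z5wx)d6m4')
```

'___d6m4'

`sub` substitutes '_' at each match site.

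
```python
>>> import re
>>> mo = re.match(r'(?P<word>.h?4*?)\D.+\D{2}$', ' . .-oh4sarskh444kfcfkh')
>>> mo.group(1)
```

This matches any character, then optionally a literal 'h', then zero or more of a literal '4' (lazy) (captured as 'word'); then a non-digit, then one or more of any character, then exactly 2 of a non-digit; then anchored at the end.
`re.match` won't scan ahead — the pattern has to work from the very first character.
The match spans [0:23] → ' . .-oh4sarskh444kfcfkh'.
Captured: group 1 = ' '.

' '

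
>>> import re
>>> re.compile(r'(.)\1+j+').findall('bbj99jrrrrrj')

['b', '9', 'r']

After group 1 captures some text, `\1` only succeeds where that same text appears again.
`findall` collects group 1 from each match (3 total).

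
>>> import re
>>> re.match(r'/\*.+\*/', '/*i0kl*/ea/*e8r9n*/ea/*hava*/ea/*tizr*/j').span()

`match` is anchored at position 0; if the pattern doesn't fit there, it returns None.
The match spans [0:39] → '/*i0kl*/ea/*e8r9n*/ea/*hava*/ea/*tizr*/'.

(0, 39)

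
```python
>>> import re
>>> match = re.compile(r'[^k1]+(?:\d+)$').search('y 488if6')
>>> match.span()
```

(0, 8)

The match spans [0:8] → 'y 488if6'.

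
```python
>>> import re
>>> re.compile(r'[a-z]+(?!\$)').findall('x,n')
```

['x', 'n']

Because the assertion is negative and zero-width, positions next to the forbidden text are skipped.
Since nothing is captured, `findall` lists the 2 matched substrings directly.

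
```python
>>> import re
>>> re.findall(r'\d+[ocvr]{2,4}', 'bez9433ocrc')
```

The pattern matches one or more of a digit; then 2 to 4 of one of [ocvr].
Matches: at [3:11] → '9433ocrc'.
`findall` yields the raw match text (1 of them) because the pattern has no groups.

['9433ocrc']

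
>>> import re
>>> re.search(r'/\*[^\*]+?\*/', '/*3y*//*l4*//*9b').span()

`re.search` scans for the first position where the pattern succeeds.
The match spans [0:6] → '/*3y*/'.

(0, 6)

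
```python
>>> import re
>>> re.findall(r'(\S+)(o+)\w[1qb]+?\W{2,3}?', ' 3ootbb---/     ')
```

2 groups means the one result is a tuple of 2 captured strings — 1 here.

[('3o', 'o')]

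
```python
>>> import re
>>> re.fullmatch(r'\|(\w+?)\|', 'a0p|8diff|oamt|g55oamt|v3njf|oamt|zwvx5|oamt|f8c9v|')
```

`fullmatch` succeeds only if the pattern covers the string from start to end.
Here there's no way to consume every character, so the call returns None.

None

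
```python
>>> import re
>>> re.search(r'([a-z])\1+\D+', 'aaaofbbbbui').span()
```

(0, 11)

The backreference `\1` re-matches whatever the first group consumed, character for character.
Unlike `match`, `search` isn't anchored — it looks for the pattern anywhere in the string.
The match spans [0:11] → 'aaaofbbbbui'.
Captured: group 1 = 'a'.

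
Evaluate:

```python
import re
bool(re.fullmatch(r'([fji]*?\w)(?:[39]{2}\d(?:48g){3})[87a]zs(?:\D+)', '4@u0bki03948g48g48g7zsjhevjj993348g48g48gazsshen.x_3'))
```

False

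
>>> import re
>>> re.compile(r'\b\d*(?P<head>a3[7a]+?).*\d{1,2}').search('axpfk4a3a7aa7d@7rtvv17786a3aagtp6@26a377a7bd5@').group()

'26a377a7bd5'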